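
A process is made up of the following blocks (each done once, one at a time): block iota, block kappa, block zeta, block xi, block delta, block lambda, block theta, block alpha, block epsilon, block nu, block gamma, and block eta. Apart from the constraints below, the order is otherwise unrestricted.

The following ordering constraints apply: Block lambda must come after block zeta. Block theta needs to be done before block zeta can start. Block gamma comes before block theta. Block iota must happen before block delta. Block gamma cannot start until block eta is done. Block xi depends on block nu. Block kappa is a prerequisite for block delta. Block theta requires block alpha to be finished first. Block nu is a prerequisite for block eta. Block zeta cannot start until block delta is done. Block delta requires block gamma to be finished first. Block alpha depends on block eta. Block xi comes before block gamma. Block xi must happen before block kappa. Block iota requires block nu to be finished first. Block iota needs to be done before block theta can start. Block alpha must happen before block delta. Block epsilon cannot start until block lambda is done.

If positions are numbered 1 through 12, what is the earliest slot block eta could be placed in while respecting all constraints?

2

Working backwards through the constraints from block eta, its only required predecessor is block nu.
So at minimum 1 block comes before block eta, putting block eta no earlier than position 2. That position is achievable by scheduling exactly that predecessor first.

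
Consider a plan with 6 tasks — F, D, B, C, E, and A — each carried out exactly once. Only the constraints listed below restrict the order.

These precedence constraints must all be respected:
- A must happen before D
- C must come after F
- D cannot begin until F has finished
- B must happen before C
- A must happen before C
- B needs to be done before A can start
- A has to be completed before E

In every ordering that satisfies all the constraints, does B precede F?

B and F are not related by any chain of constraints.
So B can come before F or after — it is not forced.

No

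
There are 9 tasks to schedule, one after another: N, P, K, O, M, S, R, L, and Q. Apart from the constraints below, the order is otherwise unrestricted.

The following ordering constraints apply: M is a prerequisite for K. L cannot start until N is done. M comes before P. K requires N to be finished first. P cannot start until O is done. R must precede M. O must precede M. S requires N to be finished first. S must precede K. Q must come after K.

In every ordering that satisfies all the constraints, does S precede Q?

Tracing the constraints gives a chain: S → K → Q.
Hence S necessarily comes before Q.

Yes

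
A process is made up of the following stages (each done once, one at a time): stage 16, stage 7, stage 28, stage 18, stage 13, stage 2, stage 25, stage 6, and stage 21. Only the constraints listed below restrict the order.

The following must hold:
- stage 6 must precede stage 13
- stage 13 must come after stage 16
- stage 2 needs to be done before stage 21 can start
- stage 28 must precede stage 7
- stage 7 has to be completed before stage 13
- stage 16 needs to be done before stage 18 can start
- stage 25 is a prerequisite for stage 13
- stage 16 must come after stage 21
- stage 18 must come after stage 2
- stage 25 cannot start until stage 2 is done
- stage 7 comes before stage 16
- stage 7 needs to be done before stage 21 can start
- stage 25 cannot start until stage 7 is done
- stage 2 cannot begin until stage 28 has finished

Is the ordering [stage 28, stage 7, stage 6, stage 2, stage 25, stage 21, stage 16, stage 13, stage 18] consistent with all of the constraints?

Going through the constraints one by one, each required predecessor appears earlier in the sequence than its dependent — e.g. stage 7 (position 2) is before stage 13 (position 8), as required.

Yes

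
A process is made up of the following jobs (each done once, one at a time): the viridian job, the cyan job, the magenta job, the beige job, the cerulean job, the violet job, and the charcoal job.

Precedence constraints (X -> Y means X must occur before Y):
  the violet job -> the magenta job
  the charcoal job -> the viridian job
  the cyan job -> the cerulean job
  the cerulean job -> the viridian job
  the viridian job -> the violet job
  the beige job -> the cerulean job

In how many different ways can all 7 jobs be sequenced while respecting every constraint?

8

3 jobs have no prerequisites (the cyan job, the beige job, the charcoal job), so any of them could come first.
Enumerating by repeatedly choosing an available job (one whose prerequisites are all placed) gives 8 distinct complete orderings.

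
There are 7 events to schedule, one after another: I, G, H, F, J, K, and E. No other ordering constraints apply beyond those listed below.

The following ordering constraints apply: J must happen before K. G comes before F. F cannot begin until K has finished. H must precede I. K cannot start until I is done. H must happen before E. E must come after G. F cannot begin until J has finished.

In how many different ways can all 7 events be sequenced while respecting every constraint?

55

The events with no prerequisites are G, H, J; any of them can be placed first.
Systematically extending each partial ordering one event at a time and counting, there are 55 complete orderings.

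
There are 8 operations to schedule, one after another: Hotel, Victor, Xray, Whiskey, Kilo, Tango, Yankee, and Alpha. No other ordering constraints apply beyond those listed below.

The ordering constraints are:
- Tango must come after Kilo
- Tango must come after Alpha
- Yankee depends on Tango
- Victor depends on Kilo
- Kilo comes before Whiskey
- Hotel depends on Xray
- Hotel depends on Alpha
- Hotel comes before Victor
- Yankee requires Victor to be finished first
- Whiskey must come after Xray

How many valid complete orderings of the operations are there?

3 operations have no prerequisites (Xray, Kilo, Alpha), so any of them could come first.
Systematically extending each partial ordering one operation at a time and counting, there are 120 complete orderings.

120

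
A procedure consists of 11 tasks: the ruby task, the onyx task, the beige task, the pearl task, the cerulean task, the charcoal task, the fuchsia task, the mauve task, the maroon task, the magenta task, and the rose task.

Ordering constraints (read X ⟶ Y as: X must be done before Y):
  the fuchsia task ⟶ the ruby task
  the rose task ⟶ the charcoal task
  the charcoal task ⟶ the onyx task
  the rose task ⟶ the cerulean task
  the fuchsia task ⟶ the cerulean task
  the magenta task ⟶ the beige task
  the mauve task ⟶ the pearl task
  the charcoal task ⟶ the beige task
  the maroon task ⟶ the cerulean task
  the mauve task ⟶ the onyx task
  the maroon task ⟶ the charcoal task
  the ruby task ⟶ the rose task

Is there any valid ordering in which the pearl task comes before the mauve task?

No

There is a dependency chain the mauve task → the pearl task, so the pearl task always comes after the mauve task.
Hence the pearl task can never be scheduled before the mauve task.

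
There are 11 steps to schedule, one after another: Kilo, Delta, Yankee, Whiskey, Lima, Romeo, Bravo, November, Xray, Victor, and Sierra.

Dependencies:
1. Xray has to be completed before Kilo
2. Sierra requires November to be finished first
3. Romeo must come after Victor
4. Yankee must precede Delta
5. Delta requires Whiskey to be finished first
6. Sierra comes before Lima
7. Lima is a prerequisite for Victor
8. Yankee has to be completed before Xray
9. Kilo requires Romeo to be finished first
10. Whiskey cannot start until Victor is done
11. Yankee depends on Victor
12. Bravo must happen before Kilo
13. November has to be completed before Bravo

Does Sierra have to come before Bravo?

No

No chain of constraints connects Sierra to Bravo in either direction.
A valid ordering placing Bravo before Sierra exists, so the answer is no.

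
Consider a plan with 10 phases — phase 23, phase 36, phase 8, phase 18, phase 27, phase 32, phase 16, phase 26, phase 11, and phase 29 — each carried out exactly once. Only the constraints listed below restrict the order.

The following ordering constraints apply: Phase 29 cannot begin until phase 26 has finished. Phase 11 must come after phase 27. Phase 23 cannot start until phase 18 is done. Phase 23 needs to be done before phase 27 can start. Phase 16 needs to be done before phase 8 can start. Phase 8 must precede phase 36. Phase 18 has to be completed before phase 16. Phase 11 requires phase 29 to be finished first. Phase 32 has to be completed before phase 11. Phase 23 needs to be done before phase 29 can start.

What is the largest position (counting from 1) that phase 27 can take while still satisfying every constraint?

9

Following the constraints forward from phase 27, its only required successor is phase 11.
So at least 1 phase follows phase 27, putting phase 27 no later than position 9. That position is achievable by scheduling everything else first.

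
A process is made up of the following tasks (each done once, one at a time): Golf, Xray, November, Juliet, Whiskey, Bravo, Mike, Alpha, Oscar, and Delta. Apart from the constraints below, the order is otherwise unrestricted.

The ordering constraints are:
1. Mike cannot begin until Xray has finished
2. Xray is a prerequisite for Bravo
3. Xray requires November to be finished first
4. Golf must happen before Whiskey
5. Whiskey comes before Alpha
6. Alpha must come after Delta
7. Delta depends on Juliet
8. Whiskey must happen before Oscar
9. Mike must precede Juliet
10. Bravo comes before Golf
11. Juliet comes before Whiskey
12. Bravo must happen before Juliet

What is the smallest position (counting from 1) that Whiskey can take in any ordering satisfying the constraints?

7

The tasks that are forced before Whiskey, directly or transitively, are Golf, Xray, November, Juliet, Bravo, Mike. That's 6 tasks.
So at minimum 6 tasks come before Whiskey, putting Whiskey no earlier than position 7. That position is achievable by scheduling exactly those predecessors first.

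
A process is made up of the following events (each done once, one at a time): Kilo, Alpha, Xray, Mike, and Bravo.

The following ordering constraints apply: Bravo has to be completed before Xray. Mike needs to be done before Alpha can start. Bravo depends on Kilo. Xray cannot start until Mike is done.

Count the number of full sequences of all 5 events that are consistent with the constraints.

2 events have no prerequisites (Kilo, Mike), so any of them could come first.
Counting all ways to extend the partial order to a total order gives 9.

9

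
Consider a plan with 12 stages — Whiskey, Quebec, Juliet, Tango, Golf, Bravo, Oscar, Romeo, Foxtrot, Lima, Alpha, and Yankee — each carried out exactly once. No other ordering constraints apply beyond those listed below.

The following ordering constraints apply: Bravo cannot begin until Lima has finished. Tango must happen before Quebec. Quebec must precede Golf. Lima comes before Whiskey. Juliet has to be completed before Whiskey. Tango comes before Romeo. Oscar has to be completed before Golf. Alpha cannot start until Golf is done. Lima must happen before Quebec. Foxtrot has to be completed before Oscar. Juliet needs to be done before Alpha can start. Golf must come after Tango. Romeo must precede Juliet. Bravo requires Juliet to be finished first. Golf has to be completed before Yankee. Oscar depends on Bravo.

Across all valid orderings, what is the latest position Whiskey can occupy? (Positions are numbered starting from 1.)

No constraint forces any stage after Whiskey, so it can be placed last, in position 12.

12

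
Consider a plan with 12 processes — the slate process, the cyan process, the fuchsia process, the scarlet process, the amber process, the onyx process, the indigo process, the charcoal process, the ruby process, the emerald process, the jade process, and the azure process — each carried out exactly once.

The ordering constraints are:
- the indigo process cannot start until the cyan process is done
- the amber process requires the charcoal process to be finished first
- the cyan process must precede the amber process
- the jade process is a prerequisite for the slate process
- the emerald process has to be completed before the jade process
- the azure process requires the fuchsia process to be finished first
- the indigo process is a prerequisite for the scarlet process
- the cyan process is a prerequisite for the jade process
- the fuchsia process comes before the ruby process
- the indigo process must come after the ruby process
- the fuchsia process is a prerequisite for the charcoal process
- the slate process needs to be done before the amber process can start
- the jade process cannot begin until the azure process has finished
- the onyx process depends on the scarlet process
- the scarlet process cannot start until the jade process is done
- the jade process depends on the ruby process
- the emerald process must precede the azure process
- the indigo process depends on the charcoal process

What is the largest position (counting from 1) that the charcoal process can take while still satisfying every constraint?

The processes that are forced after the charcoal process, directly or by a chain of constraints, are the scarlet process, the amber process, the onyx process, the indigo process. That's 4 processes.
With 4 mandatory successors out of 12 processes total, the latest slot for the charcoal process is 12−4 = 8, and it's reachable by doing all non-successors before the charcoal process.

8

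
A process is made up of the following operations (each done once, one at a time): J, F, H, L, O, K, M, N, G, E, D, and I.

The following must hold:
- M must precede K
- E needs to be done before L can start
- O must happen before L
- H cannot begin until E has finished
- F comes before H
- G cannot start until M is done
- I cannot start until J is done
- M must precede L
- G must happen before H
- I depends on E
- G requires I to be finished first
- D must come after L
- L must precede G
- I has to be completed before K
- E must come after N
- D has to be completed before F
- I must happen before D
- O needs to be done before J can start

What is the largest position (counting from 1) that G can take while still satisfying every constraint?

11

The only operation forced after G (directly or by a chain) is H.
So at least 1 operation follows G, putting G no later than position 11. That position is achievable by scheduling everything else first.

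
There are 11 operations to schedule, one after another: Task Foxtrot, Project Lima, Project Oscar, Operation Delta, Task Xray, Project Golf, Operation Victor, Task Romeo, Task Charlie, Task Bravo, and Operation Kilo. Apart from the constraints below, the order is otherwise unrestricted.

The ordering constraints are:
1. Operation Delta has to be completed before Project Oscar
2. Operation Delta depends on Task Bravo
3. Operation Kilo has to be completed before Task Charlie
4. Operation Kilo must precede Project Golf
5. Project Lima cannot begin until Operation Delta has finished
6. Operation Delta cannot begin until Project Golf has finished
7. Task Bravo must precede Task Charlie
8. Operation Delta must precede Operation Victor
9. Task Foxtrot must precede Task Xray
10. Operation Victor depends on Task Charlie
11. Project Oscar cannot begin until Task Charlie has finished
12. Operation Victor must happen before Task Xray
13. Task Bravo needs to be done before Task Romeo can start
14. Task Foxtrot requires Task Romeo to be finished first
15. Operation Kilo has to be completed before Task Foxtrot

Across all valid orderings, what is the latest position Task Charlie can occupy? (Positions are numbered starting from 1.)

Every operation that must follow Task Charlie has to come after it. Tracing all chains starting from Task Charlie, those operations are: Project Oscar, Task Xray, Operation Victor — 3 in total.
With 3 mandatory successors out of 11 operations total, the latest slot for Task Charlie is 11−3 = 8, and it's reachable by doing all non-successors before Task Charlie.

8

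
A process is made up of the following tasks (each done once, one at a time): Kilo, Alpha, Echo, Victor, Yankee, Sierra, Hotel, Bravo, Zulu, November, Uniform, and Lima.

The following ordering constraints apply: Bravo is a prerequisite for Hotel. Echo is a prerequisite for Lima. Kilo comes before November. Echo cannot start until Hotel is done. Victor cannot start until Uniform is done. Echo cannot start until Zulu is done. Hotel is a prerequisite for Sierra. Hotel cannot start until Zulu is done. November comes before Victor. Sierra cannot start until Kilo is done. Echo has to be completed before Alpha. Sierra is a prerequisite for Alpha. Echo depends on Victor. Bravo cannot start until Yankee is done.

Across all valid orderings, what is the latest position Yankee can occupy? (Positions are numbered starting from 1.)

The tasks that are forced after Yankee, directly or by a chain of constraints, are Alpha, Echo, Sierra, Hotel, Bravo, Lima. That's 6 tasks.
So at least 6 tasks follow Yankee, putting Yankee no later than position 6. That position is achievable by scheduling everything else first.

6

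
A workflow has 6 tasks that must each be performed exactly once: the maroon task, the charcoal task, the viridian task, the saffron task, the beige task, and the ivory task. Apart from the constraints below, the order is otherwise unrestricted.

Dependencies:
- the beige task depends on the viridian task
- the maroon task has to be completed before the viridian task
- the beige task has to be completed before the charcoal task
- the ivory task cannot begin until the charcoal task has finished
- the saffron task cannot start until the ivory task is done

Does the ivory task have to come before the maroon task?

No

The constraints actually force the maroon task before the ivory task (via the maroon task → the viridian task → the beige task → the charcoal task → the ivory task), not the other way around.
So the ivory task never precedes the maroon task.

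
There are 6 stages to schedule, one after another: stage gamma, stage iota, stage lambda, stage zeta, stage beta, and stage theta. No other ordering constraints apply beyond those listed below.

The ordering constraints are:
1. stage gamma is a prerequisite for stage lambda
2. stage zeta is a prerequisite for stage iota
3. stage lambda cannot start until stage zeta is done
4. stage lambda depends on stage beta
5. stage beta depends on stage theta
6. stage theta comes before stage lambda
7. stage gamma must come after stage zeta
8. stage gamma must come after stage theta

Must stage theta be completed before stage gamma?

Tracing the constraints gives a chain: stage theta → stage gamma.
That forces stage theta before stage gamma in every valid schedule.

Yes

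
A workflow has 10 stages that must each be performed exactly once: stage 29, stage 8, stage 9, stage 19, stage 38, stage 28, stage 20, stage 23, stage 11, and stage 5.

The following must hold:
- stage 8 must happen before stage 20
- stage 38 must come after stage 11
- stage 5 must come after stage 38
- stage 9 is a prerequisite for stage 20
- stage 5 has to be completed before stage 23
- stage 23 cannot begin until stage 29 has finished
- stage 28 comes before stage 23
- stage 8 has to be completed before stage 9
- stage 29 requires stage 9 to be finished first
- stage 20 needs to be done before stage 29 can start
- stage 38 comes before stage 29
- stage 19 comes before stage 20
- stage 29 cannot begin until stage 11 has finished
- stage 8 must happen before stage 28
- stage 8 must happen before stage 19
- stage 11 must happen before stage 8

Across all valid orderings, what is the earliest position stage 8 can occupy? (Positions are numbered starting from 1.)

Working backwards through the constraints from stage 8, its only required predecessor is stage 11.
With 1 mandatory predecessor, the earliest stage 8 can sit is position 1+1 = 2, and placing just that one first achieves it.

2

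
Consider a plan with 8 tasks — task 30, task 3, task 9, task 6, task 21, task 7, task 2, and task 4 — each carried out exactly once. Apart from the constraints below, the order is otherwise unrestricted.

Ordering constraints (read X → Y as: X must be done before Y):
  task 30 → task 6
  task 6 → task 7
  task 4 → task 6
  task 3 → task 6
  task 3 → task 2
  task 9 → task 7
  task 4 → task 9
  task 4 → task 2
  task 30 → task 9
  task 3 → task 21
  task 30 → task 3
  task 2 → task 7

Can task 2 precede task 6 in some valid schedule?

Nothing in the constraints forces task 6 before task 2 — there is no chain from task 6 to task 2.
So a valid ordering placing task 2 earlier than task 6 exists.

Yes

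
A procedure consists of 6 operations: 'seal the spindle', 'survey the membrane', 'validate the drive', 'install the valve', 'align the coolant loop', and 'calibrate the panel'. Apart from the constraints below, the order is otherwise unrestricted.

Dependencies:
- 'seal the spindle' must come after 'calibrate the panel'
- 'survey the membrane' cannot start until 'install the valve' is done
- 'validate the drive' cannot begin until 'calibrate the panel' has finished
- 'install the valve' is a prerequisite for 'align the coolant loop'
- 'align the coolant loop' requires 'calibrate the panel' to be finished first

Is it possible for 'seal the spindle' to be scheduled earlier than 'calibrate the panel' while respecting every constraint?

No

There is a dependency chain 'calibrate the panel' → 'seal the spindle', so 'seal the spindle' always comes after 'calibrate the panel'.
Hence 'seal the spindle' can never be scheduled before 'calibrate the panel'.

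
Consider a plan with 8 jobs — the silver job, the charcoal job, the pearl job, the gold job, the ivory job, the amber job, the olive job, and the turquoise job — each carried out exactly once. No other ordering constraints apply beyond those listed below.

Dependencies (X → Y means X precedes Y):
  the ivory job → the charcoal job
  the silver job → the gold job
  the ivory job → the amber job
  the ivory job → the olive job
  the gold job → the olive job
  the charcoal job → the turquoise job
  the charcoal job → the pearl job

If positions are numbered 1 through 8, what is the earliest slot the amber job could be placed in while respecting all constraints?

2

The only job forced before the amber job (directly or transitively) is the ivory job.
So at minimum 1 job comes before the amber job, putting the amber job no earlier than position 2. That position is achievable by scheduling exactly that predecessor first.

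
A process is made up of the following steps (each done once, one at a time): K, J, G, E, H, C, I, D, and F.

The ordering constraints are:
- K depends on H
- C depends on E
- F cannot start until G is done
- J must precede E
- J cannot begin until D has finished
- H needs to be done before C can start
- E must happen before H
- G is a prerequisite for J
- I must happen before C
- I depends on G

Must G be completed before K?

Yes

Tracing the constraints gives a chain: G → J → E → H → K.
Hence G necessarily comes before K.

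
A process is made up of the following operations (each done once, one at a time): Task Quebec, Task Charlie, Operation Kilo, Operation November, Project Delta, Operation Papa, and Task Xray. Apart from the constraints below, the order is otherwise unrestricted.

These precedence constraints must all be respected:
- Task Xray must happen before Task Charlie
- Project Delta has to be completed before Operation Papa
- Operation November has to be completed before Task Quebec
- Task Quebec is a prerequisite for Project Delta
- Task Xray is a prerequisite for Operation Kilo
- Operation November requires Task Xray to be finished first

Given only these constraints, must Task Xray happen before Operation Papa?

Yes

Following the dependencies: Task Xray → Operation November → Task Quebec → Project Delta → Operation Papa.
That forces Task Xray before Operation Papa in every valid schedule.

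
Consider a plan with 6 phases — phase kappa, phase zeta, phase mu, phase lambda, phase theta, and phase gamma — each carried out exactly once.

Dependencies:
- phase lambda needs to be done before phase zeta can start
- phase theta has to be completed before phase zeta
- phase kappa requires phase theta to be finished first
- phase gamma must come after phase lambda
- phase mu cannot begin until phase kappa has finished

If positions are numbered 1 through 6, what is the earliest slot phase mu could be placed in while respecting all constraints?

The phases that are forced before phase mu, directly or transitively, are phase kappa, phase theta. That's 2 phases.
So at minimum 2 phases come before phase mu, putting phase mu no earlier than position 3. That position is achievable by scheduling exactly those predecessors first.

3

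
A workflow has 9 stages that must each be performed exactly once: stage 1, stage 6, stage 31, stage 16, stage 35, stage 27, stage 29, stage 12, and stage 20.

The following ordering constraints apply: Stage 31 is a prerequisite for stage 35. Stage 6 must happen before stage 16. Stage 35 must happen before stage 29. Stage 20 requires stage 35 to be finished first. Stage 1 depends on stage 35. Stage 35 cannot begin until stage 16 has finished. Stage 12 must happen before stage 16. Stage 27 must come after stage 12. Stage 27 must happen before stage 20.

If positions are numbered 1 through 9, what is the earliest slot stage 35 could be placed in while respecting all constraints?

The stages that are forced before stage 35, directly or transitively, are stage 6, stage 31, stage 16, stage 12. That's 4 stages.
So at minimum 4 stages come before stage 35, putting stage 35 no earlier than position 5. That position is achievable by scheduling exactly those predecessors first.

5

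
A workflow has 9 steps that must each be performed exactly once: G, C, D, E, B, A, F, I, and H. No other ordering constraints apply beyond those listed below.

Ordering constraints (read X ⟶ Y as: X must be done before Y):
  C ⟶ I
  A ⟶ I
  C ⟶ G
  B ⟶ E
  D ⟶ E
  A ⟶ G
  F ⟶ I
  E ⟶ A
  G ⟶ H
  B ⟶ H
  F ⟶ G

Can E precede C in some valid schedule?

Yes

Nothing in the constraints forces C before E — there is no chain from C to E.
That means at least one valid schedule has E before C.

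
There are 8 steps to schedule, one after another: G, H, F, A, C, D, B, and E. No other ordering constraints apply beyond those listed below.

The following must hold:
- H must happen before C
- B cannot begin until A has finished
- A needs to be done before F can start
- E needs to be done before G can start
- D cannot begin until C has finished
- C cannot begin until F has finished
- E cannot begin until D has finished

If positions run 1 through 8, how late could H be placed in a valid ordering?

Following every chain forward from H, the steps that must come later are G, C, D, E — 4 of them.
With 4 mandatory successors out of 8 steps total, the latest slot for H is 8−4 = 4, and it's reachable by doing all non-successors before H.

4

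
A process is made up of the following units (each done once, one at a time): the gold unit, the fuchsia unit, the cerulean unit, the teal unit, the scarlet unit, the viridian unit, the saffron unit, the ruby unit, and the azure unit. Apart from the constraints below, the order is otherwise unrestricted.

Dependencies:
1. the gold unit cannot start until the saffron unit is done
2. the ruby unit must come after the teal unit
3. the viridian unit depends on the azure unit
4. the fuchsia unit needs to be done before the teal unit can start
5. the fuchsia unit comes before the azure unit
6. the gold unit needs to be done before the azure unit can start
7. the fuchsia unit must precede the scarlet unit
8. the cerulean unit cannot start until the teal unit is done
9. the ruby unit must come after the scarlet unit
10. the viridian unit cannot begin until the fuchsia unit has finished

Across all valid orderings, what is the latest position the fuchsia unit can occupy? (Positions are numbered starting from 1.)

3

The units that are forced after the fuchsia unit, directly or by a chain of constraints, are the cerulean unit, the teal unit, the scarlet unit, the viridian unit, the ruby unit, the azure unit. That's 6 units.
With 6 mandatory successors out of 9 units total, the latest slot for the fuchsia unit is 9−6 = 3, and it's reachable by doing all non-successors before the fuchsia unit.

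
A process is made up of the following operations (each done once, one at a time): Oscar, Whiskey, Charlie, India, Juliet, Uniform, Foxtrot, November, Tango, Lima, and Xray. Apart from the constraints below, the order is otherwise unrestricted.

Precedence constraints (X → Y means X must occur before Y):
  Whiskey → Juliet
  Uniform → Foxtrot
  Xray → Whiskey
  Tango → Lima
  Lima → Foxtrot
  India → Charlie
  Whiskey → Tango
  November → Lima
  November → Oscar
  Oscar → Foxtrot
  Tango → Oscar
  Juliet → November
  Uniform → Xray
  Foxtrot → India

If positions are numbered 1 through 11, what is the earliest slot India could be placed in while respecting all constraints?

10

Working backwards through the constraints from India, its full set of required predecessors is Oscar, Whiskey, Juliet, Uniform, Foxtrot, November, Tango, Lima, Xray — 9 of them.
So at minimum 9 operations come before India, putting India no earlier than position 10. That position is achievable by scheduling exactly those predecessors first.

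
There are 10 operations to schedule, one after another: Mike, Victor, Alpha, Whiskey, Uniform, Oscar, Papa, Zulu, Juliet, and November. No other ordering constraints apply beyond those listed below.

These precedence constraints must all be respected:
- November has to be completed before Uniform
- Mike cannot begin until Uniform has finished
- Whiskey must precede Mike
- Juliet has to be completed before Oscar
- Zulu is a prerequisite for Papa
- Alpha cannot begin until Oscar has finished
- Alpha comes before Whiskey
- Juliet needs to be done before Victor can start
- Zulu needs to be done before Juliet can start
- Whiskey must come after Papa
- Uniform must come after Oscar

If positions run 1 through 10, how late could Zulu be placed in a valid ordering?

Every operation that must follow Zulu has to come after it. Tracing all chains starting from Zulu, those operations are: Mike, Victor, Alpha, Whiskey, Uniform, Oscar, Papa, Juliet — 8 in total.
With 8 mandatory successors out of 10 operations total, the latest slot for Zulu is 10−8 = 2, and it's reachable by doing all non-successors before Zulu.

2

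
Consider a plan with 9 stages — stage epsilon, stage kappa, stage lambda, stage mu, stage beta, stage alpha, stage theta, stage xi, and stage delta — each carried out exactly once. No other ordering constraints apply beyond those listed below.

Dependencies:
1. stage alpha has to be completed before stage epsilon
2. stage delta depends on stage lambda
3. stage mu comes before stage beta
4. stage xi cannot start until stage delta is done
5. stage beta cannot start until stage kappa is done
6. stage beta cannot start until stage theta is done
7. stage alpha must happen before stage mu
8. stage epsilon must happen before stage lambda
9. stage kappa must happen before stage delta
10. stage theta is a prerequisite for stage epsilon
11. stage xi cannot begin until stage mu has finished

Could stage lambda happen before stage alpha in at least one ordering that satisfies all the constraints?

There is a dependency chain stage alpha → stage epsilon → stage lambda, so stage lambda always comes after stage alpha.
So no valid ordering can have stage lambda before stage alpha.

No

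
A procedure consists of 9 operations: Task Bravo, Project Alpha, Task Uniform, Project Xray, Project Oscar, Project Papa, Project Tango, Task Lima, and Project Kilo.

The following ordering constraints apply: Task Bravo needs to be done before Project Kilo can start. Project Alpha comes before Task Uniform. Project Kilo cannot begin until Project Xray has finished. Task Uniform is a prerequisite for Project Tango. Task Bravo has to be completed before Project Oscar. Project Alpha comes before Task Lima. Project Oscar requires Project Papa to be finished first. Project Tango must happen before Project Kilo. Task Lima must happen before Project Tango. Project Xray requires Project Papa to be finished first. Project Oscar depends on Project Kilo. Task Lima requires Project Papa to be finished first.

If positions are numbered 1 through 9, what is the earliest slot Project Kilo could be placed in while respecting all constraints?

The operations that are forced before Project Kilo, directly or transitively, are Task Bravo, Project Alpha, Task Uniform, Project Xray, Project Papa, Project Tango, Task Lima. That's 7 operations.
So at minimum 7 operations come before Project Kilo, putting Project Kilo no earlier than position 8. That position is achievable by scheduling exactly those predecessors first.

8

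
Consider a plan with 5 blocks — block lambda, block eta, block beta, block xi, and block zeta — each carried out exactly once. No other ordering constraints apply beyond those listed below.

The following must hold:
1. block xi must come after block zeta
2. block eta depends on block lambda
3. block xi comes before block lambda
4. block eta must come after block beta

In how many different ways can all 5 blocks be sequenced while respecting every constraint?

The blocks with no prerequisites are block beta, block zeta; any of them can be placed first.
Counting all ways to extend the partial order to a total order gives 4.

4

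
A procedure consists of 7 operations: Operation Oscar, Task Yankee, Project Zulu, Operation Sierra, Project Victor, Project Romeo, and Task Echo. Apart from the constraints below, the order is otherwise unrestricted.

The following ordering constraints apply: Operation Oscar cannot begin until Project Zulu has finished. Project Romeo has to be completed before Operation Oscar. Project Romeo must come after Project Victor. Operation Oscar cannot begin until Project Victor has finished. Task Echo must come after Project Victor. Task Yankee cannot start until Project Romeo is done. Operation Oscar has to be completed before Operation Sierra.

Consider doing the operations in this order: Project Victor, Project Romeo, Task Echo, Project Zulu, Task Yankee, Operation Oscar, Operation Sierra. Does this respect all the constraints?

Yes

Going through the constraints one by one, each required predecessor appears earlier in the sequence than its dependent — e.g. Project Victor (position 1) is before Operation Oscar (position 6), as required.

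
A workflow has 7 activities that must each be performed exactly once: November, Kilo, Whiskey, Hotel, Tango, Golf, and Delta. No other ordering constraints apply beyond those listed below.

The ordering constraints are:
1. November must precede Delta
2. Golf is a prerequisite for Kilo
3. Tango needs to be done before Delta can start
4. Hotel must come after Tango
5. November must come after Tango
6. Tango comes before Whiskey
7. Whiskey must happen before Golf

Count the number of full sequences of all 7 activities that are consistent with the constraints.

60

Tango is the only activity with nothing required before it, so every ordering starts there.
Systematically extending each partial ordering one activity at a time and counting, there are 60 complete orderings.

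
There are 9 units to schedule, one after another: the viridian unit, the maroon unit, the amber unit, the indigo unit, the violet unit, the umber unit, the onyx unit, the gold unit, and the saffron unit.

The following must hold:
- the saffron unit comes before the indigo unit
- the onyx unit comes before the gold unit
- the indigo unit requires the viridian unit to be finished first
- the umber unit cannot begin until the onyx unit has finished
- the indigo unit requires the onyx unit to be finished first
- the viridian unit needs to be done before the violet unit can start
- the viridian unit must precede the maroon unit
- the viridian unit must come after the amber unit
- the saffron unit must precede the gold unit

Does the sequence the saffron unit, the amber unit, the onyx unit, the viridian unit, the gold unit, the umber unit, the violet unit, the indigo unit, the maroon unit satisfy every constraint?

Going through the constraints one by one, each required predecessor appears earlier in the sequence than its dependent — e.g. the saffron unit (position 1) is before the indigo unit (position 8), as required.

Yes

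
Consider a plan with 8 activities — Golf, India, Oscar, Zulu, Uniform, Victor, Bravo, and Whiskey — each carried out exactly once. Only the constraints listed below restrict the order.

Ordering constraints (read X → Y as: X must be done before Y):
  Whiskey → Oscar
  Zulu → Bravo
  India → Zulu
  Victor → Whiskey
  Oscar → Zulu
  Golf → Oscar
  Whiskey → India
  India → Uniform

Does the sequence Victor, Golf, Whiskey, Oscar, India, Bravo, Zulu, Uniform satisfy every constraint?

No

In the proposed order, Bravo appears before Zulu.
Since Zulu is required before Bravo, the ordering is invalid.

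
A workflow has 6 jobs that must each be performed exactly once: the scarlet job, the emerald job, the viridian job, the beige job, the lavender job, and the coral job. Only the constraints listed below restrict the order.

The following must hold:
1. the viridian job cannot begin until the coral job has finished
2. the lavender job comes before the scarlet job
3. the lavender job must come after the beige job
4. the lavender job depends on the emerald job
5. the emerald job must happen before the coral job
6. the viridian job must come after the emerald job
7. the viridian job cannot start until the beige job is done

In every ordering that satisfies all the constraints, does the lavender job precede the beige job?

The constraints actually force the beige job before the lavender job (via the beige job → the lavender job), not the other way around.
So the lavender job never precedes the beige job.

No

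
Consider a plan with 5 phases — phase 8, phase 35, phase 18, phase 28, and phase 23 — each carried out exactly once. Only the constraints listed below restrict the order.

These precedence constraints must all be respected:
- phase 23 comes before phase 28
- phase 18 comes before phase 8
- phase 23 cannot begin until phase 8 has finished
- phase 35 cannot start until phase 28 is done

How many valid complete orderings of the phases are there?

1

Phase 18 is the only phase with nothing required before it, so every ordering starts there.
Continuing from there, at each step only one phase has all its prerequisites placed, so the ordering is fully determined — there is exactly 1.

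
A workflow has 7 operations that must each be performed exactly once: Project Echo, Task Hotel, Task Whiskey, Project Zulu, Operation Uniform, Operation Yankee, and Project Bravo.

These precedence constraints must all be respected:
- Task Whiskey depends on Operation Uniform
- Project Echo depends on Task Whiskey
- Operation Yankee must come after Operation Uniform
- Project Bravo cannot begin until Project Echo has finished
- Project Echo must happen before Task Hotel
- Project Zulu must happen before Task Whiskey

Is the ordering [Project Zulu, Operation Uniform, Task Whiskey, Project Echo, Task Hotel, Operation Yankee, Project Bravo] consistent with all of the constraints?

Yes

Going through the constraints one by one, each required predecessor appears earlier in the sequence than its dependent — e.g. Operation Uniform (position 2) is before Operation Yankee (position 6), as required.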